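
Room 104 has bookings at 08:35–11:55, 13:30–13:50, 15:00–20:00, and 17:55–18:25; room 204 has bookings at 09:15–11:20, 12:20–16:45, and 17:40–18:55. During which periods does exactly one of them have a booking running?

A, merged: 08:35-11:55, 13:30-13:50, 15:00-20:00.
A \ B = 08:35-09:15, 11:20-11:55, 16:45-17:40, 18:55-20:00.
B \ A = 12:20-13:30, 13:50-15:00.
Union of the two gives the symmetric difference.

08:35-09:15, 11:20-11:55, 12:20-13:30, 13:50-15:00, 16:45-17:40, 18:55-20:00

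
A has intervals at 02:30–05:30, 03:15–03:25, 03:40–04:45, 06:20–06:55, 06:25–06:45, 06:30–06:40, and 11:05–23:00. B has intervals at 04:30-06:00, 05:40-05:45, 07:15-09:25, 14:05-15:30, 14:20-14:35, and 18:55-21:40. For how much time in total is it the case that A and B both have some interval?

A, merged: 02:30-05:30, 06:20-06:55, 11:05-23:00.
B, merged: 04:30-06:00, 07:15-09:25, 14:05-15:30, 18:55-21:40.
A ∩ B = 04:30-05:30, 14:05-15:30, 18:55-21:40.
Total: 1 h + 1 h 25 min + 2 h 45 min = 5 h 10 min.

5 h 10 min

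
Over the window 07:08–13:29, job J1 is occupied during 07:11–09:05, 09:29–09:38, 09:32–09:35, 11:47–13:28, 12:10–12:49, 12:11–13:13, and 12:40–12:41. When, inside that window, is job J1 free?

Covered (merged): 07:11-09:05, 09:29-09:38, 11:47-13:28.
Complement within 07:08-13:29: 07:08-07:11, 09:05-09:29, 09:38-11:47, 13:28-13:29.

07:08-07:11, 09:05-09:29, 09:38-11:47, 13:28-13:29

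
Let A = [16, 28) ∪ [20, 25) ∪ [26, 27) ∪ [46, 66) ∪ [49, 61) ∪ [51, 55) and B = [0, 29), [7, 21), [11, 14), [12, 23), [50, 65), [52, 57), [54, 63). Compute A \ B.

First set merges to [16, 28), [46, 66).
Second set merges to [0, 29), [50, 65).
[16, 28) lies entirely inside B → drops out.
[46, 66) with B removed leaves [46, 50), [65, 66).

[46, 50) ∪ [65, 66)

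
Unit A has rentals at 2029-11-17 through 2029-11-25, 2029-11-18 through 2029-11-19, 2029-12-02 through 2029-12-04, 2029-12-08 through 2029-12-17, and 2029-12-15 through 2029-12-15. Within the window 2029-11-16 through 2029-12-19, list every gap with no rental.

2029-11-16 through 2029-11-16, 2029-11-26 through 2029-12-01, 2029-12-05 through 2029-12-07, 2029-12-18 through 2029-12-19

Covered (merged): 2029-11-17 through 2029-11-25, 2029-12-02 through 2029-12-04, 2029-12-08 through 2029-12-17.
Gaps within 2029-11-16 through 2029-12-19: 2029-11-16 through 2029-11-16, 2029-11-26 through 2029-12-01, 2029-12-05 through 2029-12-07, 2029-12-18 through 2029-12-19.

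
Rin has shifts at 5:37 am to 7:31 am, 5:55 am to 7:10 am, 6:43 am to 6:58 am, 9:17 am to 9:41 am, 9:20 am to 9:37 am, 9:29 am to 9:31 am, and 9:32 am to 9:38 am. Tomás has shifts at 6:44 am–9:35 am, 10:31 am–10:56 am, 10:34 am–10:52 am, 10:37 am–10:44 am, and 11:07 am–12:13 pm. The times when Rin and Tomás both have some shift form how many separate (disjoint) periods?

A, merged: 5:37 am-7:31 am, 9:17 am-9:41 am.
B, merged: 6:44 am-9:35 am, 10:31 am-10:56 am, 11:07 am-12:13 pm.
A ∩ B = 6:44 am-7:31 am, 9:17 am-9:35 am.
That is 2 disjoint pieces.

2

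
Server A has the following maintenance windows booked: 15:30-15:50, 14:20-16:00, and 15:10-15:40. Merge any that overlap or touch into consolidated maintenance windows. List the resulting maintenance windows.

14:20–16:00

Sort by start: 14:20–16:00, 15:10–15:40, 15:30–15:50.
15:10–15:40 overlaps/touches 14:20–16:00 → extend to 14:20–16:00.
15:30–15:50 overlaps/touches 14:20–16:00 → extend to 14:20–16:00.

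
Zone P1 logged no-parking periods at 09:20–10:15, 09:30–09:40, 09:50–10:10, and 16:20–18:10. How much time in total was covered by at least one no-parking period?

2 h 45 min

Merged: 09:20-10:15, 16:20-18:10.
Lengths: 55 min + 1 h 50 min = 2 h 45 min.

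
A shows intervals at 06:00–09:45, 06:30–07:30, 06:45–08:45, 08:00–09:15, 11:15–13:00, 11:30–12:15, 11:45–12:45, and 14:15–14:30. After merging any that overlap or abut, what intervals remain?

06:30-07:30 overlaps/touches 06:00-09:45 → extend to 06:00-09:45.
06:45-08:45 overlaps/touches 06:00-09:45 → extend to 06:00-09:45.
08:00-09:15 overlaps/touches 06:00-09:45 → extend to 06:00-09:45.
11:15-13:00 is disjoint → start new block.
11:30-12:15 overlaps/touches 11:15-13:00 → extend to 11:15-13:00.
11:45-12:45 overlaps/touches 11:15-13:00 → extend to 11:15-13:00.
14:15-14:30 is disjoint → start new block.

06:00-09:45, 11:15-13:00, 14:15-14:30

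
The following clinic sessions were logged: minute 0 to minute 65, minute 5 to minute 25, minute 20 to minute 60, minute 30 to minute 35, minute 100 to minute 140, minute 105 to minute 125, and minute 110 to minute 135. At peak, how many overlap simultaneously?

At minute 20, 3 of the intervals are simultaneously active.
No point has more.

3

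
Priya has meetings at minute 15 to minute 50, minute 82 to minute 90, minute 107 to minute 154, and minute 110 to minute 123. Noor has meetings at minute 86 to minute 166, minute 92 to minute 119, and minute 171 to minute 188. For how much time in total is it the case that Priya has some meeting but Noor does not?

39 minutes

A, merged: minute 15 to minute 50, minute 82 to minute 90, minute 107 to minute 154.
B, merged: minute 86 to minute 166, minute 171 to minute 188.
A \ B = minute 15 to minute 50, minute 82 to minute 86.
Total: 35 minutes + 4 minutes = 39 minutes.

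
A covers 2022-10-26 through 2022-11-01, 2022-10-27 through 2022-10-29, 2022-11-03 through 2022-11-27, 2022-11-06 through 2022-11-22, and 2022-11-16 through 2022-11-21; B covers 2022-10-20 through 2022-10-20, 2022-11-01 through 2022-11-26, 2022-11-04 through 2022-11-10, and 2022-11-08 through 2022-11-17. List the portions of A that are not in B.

A, merged: 2022-10-26 through 2022-11-01, 2022-11-03 through 2022-11-27.
B, merged: 2022-10-20 through 2022-10-20, 2022-11-01 through 2022-11-26.
2022-10-26 through 2022-11-01 with B removed leaves 2022-10-26 through 2022-10-31.
2022-11-03 through 2022-11-27 with B removed leaves 2022-11-27 through 2022-11-27.

2022-10-26 through 2022-10-31, 2022-11-27 through 2022-11-27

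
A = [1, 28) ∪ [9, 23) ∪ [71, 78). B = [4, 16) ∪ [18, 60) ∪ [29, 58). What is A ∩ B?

Merge the first list: [1, 28), [71, 78).
Merge the second list: [4, 16), [18, 60).
[1, 28) overlaps B on [4, 16), [18, 28).
[71, 78) falls entirely outside B.

[4, 16) ∪ [18, 28)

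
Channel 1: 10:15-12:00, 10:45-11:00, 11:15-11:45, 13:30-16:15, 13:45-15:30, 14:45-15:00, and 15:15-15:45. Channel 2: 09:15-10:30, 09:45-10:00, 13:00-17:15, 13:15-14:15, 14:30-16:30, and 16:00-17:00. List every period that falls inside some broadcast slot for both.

10:15–10:30, 13:30–16:15

A, merged: 10:15–12:00, 13:30–16:15.
B, merged: 09:15–10:30, 13:00–17:15.
10:15–12:00 overlaps B on 10:15–10:30.
13:30–16:15 overlaps B on 13:30–16:15.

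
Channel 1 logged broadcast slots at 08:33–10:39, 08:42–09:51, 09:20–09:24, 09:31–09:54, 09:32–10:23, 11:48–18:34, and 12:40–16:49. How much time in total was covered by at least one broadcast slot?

8 h 52 min

Merged: 08:33-10:39, 11:48-18:34.
Lengths: 2 h 6 min + 6 h 46 min = 8 h 52 min.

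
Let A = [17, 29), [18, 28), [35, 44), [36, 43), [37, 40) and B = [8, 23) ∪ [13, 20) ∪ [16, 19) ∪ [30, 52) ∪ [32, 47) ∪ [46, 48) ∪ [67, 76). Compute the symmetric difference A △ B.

[8, 17) ∪ [23, 29) ∪ [30, 35) ∪ [44, 52) ∪ [67, 76)

Merge the first list: [17, 29), [35, 44).
Merge the second list: [8, 23), [30, 52), [67, 76).
Only in the first: [23, 29).
Only in the second: [8, 17), [30, 35), [44, 52), [67, 76).
Together these are the periods covered by exactly one.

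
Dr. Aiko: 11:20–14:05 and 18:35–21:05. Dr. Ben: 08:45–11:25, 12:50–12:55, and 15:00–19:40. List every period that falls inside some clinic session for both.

11:20–14:05 meets the second set on 11:20–11:25, 12:50–12:55.
18:35–21:05 meets the second set on 18:35–19:40.

11:20–11:25, 12:50–12:55, 18:35–19:40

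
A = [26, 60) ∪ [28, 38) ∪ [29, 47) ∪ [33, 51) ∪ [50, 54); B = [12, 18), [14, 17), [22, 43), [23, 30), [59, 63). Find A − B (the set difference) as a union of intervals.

First set merges to [26, 60).
Second set merges to [12, 18), [22, 43), [59, 63).
[26, 60) \ B = [43, 59).

[43, 59)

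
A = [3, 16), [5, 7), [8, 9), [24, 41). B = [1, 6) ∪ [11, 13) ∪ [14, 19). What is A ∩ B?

[3, 6) ∪ [11, 13) ∪ [14, 16)

A, merged: [3, 16), [24, 41).
[3, 16) ∩ B → [3, 6), [11, 13), [14, 16).
[24, 41) meets no B interval.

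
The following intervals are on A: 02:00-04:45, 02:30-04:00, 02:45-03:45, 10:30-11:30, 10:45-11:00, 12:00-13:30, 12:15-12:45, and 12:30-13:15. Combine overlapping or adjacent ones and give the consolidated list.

02:00–04:45, 10:30–11:30, 12:00–13:30

02:30–04:00 overlaps/touches 02:00–04:45 → extend to 02:00–04:45.
02:45–03:45 overlaps/touches 02:00–04:45 → extend to 02:00–04:45.
10:30–11:30 is disjoint → start new block.
10:45–11:00 overlaps/touches 10:30–11:30 → extend to 10:30–11:30.
12:00–13:30 is disjoint → start new block.
12:15–12:45 overlaps/touches 12:00–13:30 → extend to 12:00–13:30.
12:30–13:15 overlaps/touches 12:00–13:30 → extend to 12:00–13:30.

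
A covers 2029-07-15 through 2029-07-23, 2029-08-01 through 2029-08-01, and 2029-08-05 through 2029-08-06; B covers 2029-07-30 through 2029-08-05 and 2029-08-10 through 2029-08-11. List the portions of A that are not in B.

2029-07-15 through 2029-07-23, 2029-08-06 through 2029-08-06

2029-07-15 through 2029-07-23: no B overlap → unchanged.
2029-08-01 through 2029-08-01: fully covered by B → removed.
2029-08-05 through 2029-08-06 minus B → 2029-08-06 through 2029-08-06.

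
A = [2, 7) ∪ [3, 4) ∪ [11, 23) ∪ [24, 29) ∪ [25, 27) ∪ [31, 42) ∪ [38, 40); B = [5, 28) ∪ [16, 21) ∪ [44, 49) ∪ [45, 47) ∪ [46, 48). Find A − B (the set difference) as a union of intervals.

A, merged: [2, 7), [11, 23), [24, 29), [31, 42).
B, merged: [5, 28), [44, 49).
[2, 7) with B removed leaves [2, 5).
[11, 23) lies entirely inside B → drops out.
[24, 29) with B removed leaves [28, 29).
[31, 42) is untouched.

[2, 5) ∪ [28, 29) ∪ [31, 42)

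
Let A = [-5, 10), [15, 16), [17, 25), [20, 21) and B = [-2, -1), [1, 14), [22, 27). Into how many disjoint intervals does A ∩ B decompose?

First set merges to [-5, 10), [15, 16), [17, 25).
A ∩ B = [-2, -1), [1, 10), [22, 25).
That is 3 disjoint pieces.

3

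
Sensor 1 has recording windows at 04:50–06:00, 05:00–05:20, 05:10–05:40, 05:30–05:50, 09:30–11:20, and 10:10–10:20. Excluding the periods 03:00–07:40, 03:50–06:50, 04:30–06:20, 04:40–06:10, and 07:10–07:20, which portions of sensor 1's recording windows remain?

Merge the first list: 04:50–06:00, 09:30–11:20.
Merge the second list: 03:00–07:40.
04:50–06:00: entirely removed.
09:30–11:20: nothing removed.

09:30–11:20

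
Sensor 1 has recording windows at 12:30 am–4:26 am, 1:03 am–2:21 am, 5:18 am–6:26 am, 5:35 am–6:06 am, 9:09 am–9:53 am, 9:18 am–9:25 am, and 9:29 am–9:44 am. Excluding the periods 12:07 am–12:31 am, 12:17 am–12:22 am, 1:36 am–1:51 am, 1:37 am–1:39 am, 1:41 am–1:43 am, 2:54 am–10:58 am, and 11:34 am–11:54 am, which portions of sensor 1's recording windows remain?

First set merges to 12:30 am-4:26 am, 5:18 am-6:26 am, 9:09 am-9:53 am.
Second set merges to 12:07 am-12:31 am, 1:36 am-1:51 am, 2:54 am-10:58 am, 11:34 am-11:54 am.
12:30 am-4:26 am minus B → 12:31 am-1:36 am, 1:51 am-2:54 am.
5:18 am-6:26 am: fully covered by B → removed.
9:09 am-9:53 am: fully covered by B → removed.

12:31 am-1:36 am, 1:51 am-2:54 am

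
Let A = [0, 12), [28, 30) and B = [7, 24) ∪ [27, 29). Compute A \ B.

[0, 7) ∪ [29, 30)

[0, 12) minus B → [0, 7).
[28, 30) minus B → [29, 30).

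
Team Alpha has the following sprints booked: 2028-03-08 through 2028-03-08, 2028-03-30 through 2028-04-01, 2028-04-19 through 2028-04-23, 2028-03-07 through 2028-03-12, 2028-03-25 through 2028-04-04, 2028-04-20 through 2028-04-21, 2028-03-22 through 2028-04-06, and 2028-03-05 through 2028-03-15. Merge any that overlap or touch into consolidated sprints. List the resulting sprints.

2028-03-05 through 2028-03-15, 2028-03-22 through 2028-04-06, 2028-04-19 through 2028-04-23

Sort by start: 2028-03-05 through 2028-03-15, 2028-03-07 through 2028-03-12, 2028-03-08 through 2028-03-08, 2028-03-22 through 2028-04-06, 2028-03-25 through 2028-04-04, 2028-03-30 through 2028-04-01, 2028-04-19 through 2028-04-23, 2028-04-20 through 2028-04-21.
2028-03-07 through 2028-03-12 overlaps/touches 2028-03-05 through 2028-03-15 → extend to 2028-03-05 through 2028-03-15.
2028-03-08 through 2028-03-08 overlaps/touches 2028-03-05 through 2028-03-15 → extend to 2028-03-05 through 2028-03-15.
2028-03-22 through 2028-04-06 is disjoint → start new block.
2028-03-25 through 2028-04-04 overlaps/touches 2028-03-22 through 2028-04-06 → extend to 2028-03-22 through 2028-04-06.
2028-03-30 through 2028-04-01 overlaps/touches 2028-03-22 through 2028-04-06 → extend to 2028-03-22 through 2028-04-06.
2028-04-19 through 2028-04-23 is disjoint → start new block.
2028-04-20 through 2028-04-21 overlaps/touches 2028-04-19 through 2028-04-23 → extend to 2028-04-19 through 2028-04-23.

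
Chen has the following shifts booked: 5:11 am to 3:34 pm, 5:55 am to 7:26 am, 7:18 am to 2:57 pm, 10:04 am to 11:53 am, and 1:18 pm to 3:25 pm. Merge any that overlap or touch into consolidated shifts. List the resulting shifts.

5:55 am–7:26 am overlaps/touches 5:11 am–3:34 pm → extend to 5:11 am–3:34 pm.
7:18 am–2:57 pm overlaps/touches 5:11 am–3:34 pm → extend to 5:11 am–3:34 pm.
10:04 am–11:53 am overlaps/touches 5:11 am–3:34 pm → extend to 5:11 am–3:34 pm.
1:18 pm–3:25 pm overlaps/touches 5:11 am–3:34 pm → extend to 5:11 am–3:34 pm.

5:11 am–3:34 pm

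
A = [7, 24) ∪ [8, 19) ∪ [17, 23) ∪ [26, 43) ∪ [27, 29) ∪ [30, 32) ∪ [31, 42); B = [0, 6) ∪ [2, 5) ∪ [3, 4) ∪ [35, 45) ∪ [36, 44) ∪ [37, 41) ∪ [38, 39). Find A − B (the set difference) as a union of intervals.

A, merged: [7, 24), [26, 43).
B, merged: [0, 6), [35, 45).
[7, 24) is untouched.
[26, 43) with B removed leaves [26, 35).

[7, 24) ∪ [26, 35)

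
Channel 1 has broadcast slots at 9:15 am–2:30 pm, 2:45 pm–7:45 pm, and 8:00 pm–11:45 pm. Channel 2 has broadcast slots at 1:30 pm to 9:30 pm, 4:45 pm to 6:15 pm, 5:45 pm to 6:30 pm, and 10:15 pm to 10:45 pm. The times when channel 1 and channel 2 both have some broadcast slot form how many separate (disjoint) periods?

4

B, merged: 1:30 pm–9:30 pm, 10:15 pm–10:45 pm.
A ∩ B = 1:30 pm–2:30 pm, 2:45 pm–7:45 pm, 8:00 pm–9:30 pm, 10:15 pm–10:45 pm.
That is 4 disjoint pieces.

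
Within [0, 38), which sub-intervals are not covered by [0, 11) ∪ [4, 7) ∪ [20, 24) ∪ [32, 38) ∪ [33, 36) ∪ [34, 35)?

After merging, the occupied span is [0, 11), [20, 24), [32, 38).
Gaps within [0, 38): [11, 20), [24, 32).

[11, 20) ∪ [24, 32)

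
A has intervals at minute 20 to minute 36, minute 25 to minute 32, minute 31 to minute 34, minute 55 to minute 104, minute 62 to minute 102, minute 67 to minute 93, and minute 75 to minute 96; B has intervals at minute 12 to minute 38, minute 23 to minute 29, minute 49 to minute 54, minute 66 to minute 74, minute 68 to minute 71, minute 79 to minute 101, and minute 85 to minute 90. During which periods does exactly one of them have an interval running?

A, merged: minute 20 to minute 36, minute 55 to minute 104.
B, merged: minute 12 to minute 38, minute 49 to minute 54, minute 66 to minute 74, minute 79 to minute 101.
A \ B = minute 55 to minute 66, minute 74 to minute 79, minute 101 to minute 104.
B \ A = minute 12 to minute 20, minute 36 to minute 38, minute 49 to minute 54.
Union of the two gives the symmetric difference.

minute 12 to minute 20, minute 36 to minute 38, minute 49 to minute 54, minute 55 to minute 66, minute 74 to minute 79, minute 101 to minute 104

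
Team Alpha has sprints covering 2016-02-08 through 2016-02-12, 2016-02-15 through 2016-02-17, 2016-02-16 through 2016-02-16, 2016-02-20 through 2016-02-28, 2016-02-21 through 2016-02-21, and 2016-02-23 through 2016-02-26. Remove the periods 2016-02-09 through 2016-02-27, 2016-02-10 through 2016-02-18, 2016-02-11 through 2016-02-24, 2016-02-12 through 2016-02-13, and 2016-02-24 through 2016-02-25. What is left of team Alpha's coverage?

2016-02-08 through 2016-02-08, 2016-02-28 through 2016-02-28

Merge the first list: 2016-02-08 through 2016-02-12, 2016-02-15 through 2016-02-17, 2016-02-20 through 2016-02-28.
Merge the second list: 2016-02-09 through 2016-02-27.
2016-02-08 through 2016-02-12 \ B = 2016-02-08 through 2016-02-08.
2016-02-15 through 2016-02-17: entirely removed.
2016-02-20 through 2016-02-28 \ B = 2016-02-28 through 2016-02-28.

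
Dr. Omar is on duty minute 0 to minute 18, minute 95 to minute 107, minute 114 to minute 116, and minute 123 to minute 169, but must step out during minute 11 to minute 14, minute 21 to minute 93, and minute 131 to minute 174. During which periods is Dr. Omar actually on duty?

minute 0 to minute 11, minute 14 to minute 18, minute 95 to minute 107, minute 114 to minute 116, minute 123 to minute 131

minute 0 to minute 18 with B removed leaves minute 0 to minute 11, minute 14 to minute 18.
minute 95 to minute 107 is untouched.
minute 114 to minute 116 is untouched.
minute 123 to minute 169 with B removed leaves minute 123 to minute 131.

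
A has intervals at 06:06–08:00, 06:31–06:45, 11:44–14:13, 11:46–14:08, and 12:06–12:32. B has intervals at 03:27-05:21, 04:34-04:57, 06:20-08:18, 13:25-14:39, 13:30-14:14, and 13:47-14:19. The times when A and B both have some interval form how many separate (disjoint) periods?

First set merges to 06:06–08:00, 11:44–14:13.
Second set merges to 03:27–05:21, 06:20–08:18, 13:25–14:39.
A ∩ B = 06:20–08:00, 13:25–14:13.
That is 2 disjoint pieces.

2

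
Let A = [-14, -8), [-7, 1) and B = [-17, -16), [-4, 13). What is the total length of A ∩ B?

A ∩ B = [-4, 1).
Total: 5.

5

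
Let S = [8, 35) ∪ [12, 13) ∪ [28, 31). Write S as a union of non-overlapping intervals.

[12, 13) overlaps/touches [8, 35) → extend to [8, 35).
[28, 31) overlaps/touches [8, 35) → extend to [8, 35).

[8, 35)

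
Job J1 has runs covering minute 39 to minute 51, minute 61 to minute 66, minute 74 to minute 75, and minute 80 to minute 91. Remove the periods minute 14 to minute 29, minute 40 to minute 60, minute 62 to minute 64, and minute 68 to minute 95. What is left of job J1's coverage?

minute 39 to minute 51 minus B → minute 39 to minute 40.
minute 61 to minute 66 minus B → minute 61 to minute 62, minute 64 to minute 66.
minute 74 to minute 75: fully covered by B → removed.
minute 80 to minute 91: fully covered by B → removed.

minute 39 to minute 40, minute 61 to minute 62, minute 64 to minute 66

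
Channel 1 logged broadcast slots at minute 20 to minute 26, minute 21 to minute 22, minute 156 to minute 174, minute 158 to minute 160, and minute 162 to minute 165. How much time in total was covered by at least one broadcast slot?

Merged: minute 20 to minute 26, minute 156 to minute 174.
Lengths: 6 minutes + 18 minutes = 24 minutes.

24 minutes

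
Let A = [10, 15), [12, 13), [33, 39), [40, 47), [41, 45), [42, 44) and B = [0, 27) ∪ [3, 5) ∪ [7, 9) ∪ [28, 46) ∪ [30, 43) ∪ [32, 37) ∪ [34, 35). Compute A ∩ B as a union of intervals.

[10, 15) ∪ [33, 39) ∪ [40, 46)

First set merges to [10, 15), [33, 39), [40, 47).
Second set merges to [0, 27), [28, 46).
[10, 15) overlaps B on [10, 15).
[33, 39) overlaps B on [33, 39).
[40, 47) overlaps B on [40, 46).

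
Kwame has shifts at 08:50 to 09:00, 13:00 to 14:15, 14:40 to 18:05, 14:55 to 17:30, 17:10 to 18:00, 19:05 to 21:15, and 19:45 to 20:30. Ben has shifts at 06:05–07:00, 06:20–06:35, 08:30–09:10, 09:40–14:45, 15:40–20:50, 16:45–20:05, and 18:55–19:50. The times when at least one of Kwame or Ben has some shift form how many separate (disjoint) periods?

A, merged: 08:50–09:00, 13:00–14:15, 14:40–18:05, 19:05–21:15.
B, merged: 06:05–07:00, 08:30–09:10, 09:40–14:45, 15:40–20:50.
A ∪ B = 06:05–07:00, 08:30–09:10, 09:40–21:15.
That is 3 disjoint pieces.

3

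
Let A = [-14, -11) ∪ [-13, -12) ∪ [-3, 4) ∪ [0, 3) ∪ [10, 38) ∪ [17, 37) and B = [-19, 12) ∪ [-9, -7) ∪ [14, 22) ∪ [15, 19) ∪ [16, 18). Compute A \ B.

[12, 14) ∪ [22, 38)

Merge the first list: [-14, -11), [-3, 4), [10, 38).
Merge the second list: [-19, 12), [14, 22).
[-14, -11): entirely removed.
[-3, 4): entirely removed.
[10, 38) \ B = [12, 14), [22, 38).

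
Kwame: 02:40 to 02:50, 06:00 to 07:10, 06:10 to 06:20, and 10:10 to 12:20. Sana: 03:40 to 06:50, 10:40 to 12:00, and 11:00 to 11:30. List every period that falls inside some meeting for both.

A, merged: 02:40–02:50, 06:00–07:10, 10:10–12:20.
B, merged: 03:40–06:50, 10:40–12:00.
02:40–02:50 meets no B interval.
06:00–07:10 ∩ B → 06:00–06:50.
10:10–12:20 ∩ B → 10:40–12:00.

06:00–06:50, 10:40–12:00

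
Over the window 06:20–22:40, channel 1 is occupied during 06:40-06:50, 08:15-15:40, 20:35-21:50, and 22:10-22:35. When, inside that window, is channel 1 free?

06:20–06:40, 06:50–08:15, 15:40–20:35, 21:50–22:10, 22:35–22:40

Covered (merged): 06:40–06:50, 08:15–15:40, 20:35–21:50, 22:10–22:35.
Complement within 06:20–22:40: 06:20–06:40, 06:50–08:15, 15:40–20:35, 21:50–22:10, 22:35–22:40.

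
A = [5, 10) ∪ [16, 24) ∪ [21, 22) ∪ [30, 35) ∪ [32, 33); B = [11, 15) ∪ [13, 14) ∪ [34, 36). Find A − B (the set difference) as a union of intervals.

[5, 10) ∪ [16, 24) ∪ [30, 34)

A, merged: [5, 10), [16, 24), [30, 35).
B, merged: [11, 15), [34, 36).
[5, 10) is untouched.
[16, 24) is untouched.
[30, 35) with B removed leaves [30, 34).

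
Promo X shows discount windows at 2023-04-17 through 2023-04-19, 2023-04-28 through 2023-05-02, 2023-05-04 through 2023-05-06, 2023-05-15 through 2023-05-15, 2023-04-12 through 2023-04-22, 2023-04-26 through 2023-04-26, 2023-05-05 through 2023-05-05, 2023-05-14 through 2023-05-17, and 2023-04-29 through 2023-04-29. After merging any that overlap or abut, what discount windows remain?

Sort by start: 2023-04-12 through 2023-04-22, 2023-04-17 through 2023-04-19, 2023-04-26 through 2023-04-26, 2023-04-28 through 2023-05-02, 2023-04-29 through 2023-04-29, 2023-05-04 through 2023-05-06, 2023-05-05 through 2023-05-05, 2023-05-14 through 2023-05-17, 2023-05-15 through 2023-05-15.
2023-04-17 through 2023-04-19 overlaps/touches 2023-04-12 through 2023-04-22 → extend to 2023-04-12 through 2023-04-22.
2023-04-26 through 2023-04-26 is disjoint → start new block.
2023-04-28 through 2023-05-02 is disjoint → start new block.
2023-04-29 through 2023-04-29 overlaps/touches 2023-04-28 through 2023-05-02 → extend to 2023-04-28 through 2023-05-02.
2023-05-04 through 2023-05-06 is disjoint → start new block.
2023-05-05 through 2023-05-05 overlaps/touches 2023-05-04 through 2023-05-06 → extend to 2023-05-04 through 2023-05-06.
2023-05-14 through 2023-05-17 is disjoint → start new block.
2023-05-15 through 2023-05-15 overlaps/touches 2023-05-14 through 2023-05-17 → extend to 2023-05-14 through 2023-05-17.

2023-04-12 through 2023-04-22, 2023-04-26 through 2023-04-26, 2023-04-28 through 2023-05-02, 2023-05-04 through 2023-05-06, 2023-05-14 through 2023-05-17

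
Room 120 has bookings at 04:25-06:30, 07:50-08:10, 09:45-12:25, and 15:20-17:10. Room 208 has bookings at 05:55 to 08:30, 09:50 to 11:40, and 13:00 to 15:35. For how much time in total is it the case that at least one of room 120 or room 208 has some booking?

A ∪ B = 04:25–08:30, 09:45–12:25, 13:00–17:10.
Total: 4 h 5 min + 2 h 40 min + 4 h 10 min = 10 h 55 min.

10 h 55 min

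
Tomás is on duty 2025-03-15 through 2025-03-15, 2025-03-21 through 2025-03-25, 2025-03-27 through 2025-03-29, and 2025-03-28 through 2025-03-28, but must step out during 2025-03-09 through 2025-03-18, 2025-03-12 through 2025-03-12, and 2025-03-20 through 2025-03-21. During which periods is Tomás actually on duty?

First set merges to 2025-03-15 through 2025-03-15, 2025-03-21 through 2025-03-25, 2025-03-27 through 2025-03-29.
Second set merges to 2025-03-09 through 2025-03-18, 2025-03-20 through 2025-03-21.
2025-03-15 through 2025-03-15: fully covered by B → removed.
2025-03-21 through 2025-03-25 minus B → 2025-03-22 through 2025-03-25.
2025-03-27 through 2025-03-29: no B overlap → unchanged.

2025-03-22 through 2025-03-25, 2025-03-27 through 2025-03-29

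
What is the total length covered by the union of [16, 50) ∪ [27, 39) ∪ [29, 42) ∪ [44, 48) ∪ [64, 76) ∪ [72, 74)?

Merged: [16, 50), [64, 76).
Lengths: 34 + 12 = 46.

46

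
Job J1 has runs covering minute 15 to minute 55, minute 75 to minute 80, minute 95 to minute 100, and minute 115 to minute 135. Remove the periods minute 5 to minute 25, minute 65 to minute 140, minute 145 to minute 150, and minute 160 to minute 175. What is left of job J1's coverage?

minute 25 to minute 55

minute 15 to minute 55 \ B = minute 25 to minute 55.
minute 75 to minute 80: entirely removed.
minute 95 to minute 100: entirely removed.
minute 115 to minute 135: entirely removed.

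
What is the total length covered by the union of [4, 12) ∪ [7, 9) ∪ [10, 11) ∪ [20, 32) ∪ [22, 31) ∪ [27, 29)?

Merged: [4, 12), [20, 32).
Lengths: 8 + 12 = 20.

20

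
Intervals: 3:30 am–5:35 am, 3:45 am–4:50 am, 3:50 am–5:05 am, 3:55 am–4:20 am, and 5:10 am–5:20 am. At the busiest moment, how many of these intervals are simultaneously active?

4

Walk the sorted start/end points keeping a running depth.
The depth first hits 4 at 3:55 am.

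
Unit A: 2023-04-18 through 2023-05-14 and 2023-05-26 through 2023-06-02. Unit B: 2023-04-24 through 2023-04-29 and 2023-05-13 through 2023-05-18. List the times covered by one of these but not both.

2023-04-18 through 2023-04-23, 2023-04-30 through 2023-05-12, 2023-05-15 through 2023-05-18, 2023-05-26 through 2023-06-02

A but not B: 2023-04-18 through 2023-04-23, 2023-04-30 through 2023-05-12, 2023-05-26 through 2023-06-02.
B but not A: 2023-05-15 through 2023-05-18.
Combining gives A △ B.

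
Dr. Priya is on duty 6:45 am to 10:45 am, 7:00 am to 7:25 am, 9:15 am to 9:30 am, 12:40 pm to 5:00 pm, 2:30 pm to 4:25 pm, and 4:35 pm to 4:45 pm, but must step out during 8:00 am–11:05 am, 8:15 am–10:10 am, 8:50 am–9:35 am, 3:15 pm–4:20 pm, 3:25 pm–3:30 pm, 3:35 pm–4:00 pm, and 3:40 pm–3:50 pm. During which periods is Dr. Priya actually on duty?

Merge the first list: 6:45 am–10:45 am, 12:40 pm–5:00 pm.
Merge the second list: 8:00 am–11:05 am, 3:15 pm–4:20 pm.
6:45 am–10:45 am with B removed leaves 6:45 am–8:00 am.
12:40 pm–5:00 pm with B removed leaves 12:40 pm–3:15 pm, 4:20 pm–5:00 pm.

6:45 am–8:00 am, 12:40 pm–3:15 pm, 4:20 pm–5:00 pm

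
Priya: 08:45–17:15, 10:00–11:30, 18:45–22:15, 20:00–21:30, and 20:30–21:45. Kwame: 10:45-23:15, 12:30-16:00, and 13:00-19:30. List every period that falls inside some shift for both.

Merge the first list: 08:45–17:15, 18:45–22:15.
Merge the second list: 10:45–23:15.
08:45–17:15 overlaps B on 10:45–17:15.
18:45–22:15 overlaps B on 18:45–22:15.

10:45–17:15, 18:45–22:15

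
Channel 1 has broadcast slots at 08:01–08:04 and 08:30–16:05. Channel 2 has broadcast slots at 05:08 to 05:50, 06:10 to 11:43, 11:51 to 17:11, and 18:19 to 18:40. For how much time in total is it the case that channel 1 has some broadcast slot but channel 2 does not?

8 min

A \ B = 11:43–11:51.
Total: 8 min.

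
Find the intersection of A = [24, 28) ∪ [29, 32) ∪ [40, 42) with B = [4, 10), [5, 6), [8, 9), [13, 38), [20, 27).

B, merged: [4, 10), [13, 38).
[24, 28) meets the second set on [24, 28).
[29, 32) meets the second set on [29, 32).
[40, 42): no overlap with the second set.

[24, 28) ∪ [29, 32)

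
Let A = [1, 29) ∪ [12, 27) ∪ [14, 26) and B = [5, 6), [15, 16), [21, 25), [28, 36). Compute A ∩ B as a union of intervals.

Merge the first list: [1, 29).
[1, 29) ∩ B → [5, 6), [15, 16), [21, 25), [28, 29).

[5, 6) ∪ [15, 16) ∪ [21, 25) ∪ [28, 29)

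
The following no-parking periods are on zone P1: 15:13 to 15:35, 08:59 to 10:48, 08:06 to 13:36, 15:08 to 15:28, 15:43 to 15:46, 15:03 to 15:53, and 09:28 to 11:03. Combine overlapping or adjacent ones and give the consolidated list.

Sort by start: 08:06–13:36, 08:59–10:48, 09:28–11:03, 15:03–15:53, 15:08–15:28, 15:13–15:35, 15:43–15:46.
08:59–10:48 overlaps/touches 08:06–13:36 → extend to 08:06–13:36.
09:28–11:03 overlaps/touches 08:06–13:36 → extend to 08:06–13:36.
15:03–15:53 is disjoint → start new block.
15:08–15:28 overlaps/touches 15:03–15:53 → extend to 15:03–15:53.
15:13–15:35 overlaps/touches 15:03–15:53 → extend to 15:03–15:53.
15:43–15:46 overlaps/touches 15:03–15:53 → extend to 15:03–15:53.

08:06–13:36, 15:03–15:53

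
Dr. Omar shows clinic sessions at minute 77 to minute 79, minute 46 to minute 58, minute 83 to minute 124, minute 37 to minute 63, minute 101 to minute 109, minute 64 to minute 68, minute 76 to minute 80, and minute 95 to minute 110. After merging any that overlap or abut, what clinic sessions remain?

minute 37 to minute 63, minute 64 to minute 68, minute 76 to minute 80, minute 83 to minute 124

Sort by start: minute 37 to minute 63, minute 46 to minute 58, minute 64 to minute 68, minute 76 to minute 80, minute 77 to minute 79, minute 83 to minute 124, minute 95 to minute 110, minute 101 to minute 109.
minute 46 to minute 58 overlaps/touches minute 37 to minute 63 → extend to minute 37 to minute 63.
minute 64 to minute 68 is disjoint → start new block.
minute 76 to minute 80 is disjoint → start new block.
minute 77 to minute 79 overlaps/touches minute 76 to minute 80 → extend to minute 76 to minute 80.
minute 83 to minute 124 is disjoint → start new block.
minute 95 to minute 110 overlaps/touches minute 83 to minute 124 → extend to minute 83 to minute 124.
minute 101 to minute 109 overlaps/touches minute 83 to minute 124 → extend to minute 83 to minute 124.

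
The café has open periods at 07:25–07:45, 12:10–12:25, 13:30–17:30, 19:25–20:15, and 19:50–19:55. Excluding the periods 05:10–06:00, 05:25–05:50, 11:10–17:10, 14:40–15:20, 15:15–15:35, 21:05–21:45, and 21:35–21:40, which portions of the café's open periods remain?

First set merges to 07:25–07:45, 12:10–12:25, 13:30–17:30, 19:25–20:15.
Second set merges to 05:10–06:00, 11:10–17:10, 21:05–21:45.
07:25–07:45: no B overlap → unchanged.
12:10–12:25: fully covered by B → removed.
13:30–17:30 minus B → 17:10–17:30.
19:25–20:15: no B overlap → unchanged.

07:25–07:45, 17:10–17:30, 19:25–20:15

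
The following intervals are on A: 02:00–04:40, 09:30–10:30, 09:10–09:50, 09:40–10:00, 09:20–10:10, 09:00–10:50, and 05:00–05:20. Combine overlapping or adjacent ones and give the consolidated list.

02:00–04:40, 05:00–05:20, 09:00–10:50

Sort by start: 02:00–04:40, 05:00–05:20, 09:00–10:50, 09:10–09:50, 09:20–10:10, 09:30–10:30, 09:40–10:00.
05:00–05:20 is disjoint → start new block.
09:00–10:50 is disjoint → start new block.
09:10–09:50 overlaps/touches 09:00–10:50 → extend to 09:00–10:50.
09:20–10:10 overlaps/touches 09:00–10:50 → extend to 09:00–10:50.
09:30–10:30 overlaps/touches 09:00–10:50 → extend to 09:00–10:50.
09:40–10:00 overlaps/touches 09:00–10:50 → extend to 09:00–10:50.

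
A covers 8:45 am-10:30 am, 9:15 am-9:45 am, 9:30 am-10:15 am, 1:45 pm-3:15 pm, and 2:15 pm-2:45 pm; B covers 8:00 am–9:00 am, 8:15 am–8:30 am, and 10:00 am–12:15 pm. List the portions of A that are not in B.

Merge the first list: 8:45 am–10:30 am, 1:45 pm–3:15 pm.
Merge the second list: 8:00 am–9:00 am, 10:00 am–12:15 pm.
8:45 am–10:30 am minus B → 9:00 am–10:00 am.
1:45 pm–3:15 pm: no B overlap → unchanged.

9:00 am–10:00 am, 1:45 pm–3:15 pm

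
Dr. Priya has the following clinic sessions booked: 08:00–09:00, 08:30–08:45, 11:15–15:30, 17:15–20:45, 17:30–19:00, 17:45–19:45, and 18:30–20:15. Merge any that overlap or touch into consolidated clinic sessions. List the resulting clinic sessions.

08:30–08:45 overlaps/touches 08:00–09:00 → extend to 08:00–09:00.
11:15–15:30 is disjoint → start new block.
17:15–20:45 is disjoint → start new block.
17:30–19:00 overlaps/touches 17:15–20:45 → extend to 17:15–20:45.
17:45–19:45 overlaps/touches 17:15–20:45 → extend to 17:15–20:45.
18:30–20:15 overlaps/touches 17:15–20:45 → extend to 17:15–20:45.

08:00–09:00, 11:15–15:30, 17:15–20:45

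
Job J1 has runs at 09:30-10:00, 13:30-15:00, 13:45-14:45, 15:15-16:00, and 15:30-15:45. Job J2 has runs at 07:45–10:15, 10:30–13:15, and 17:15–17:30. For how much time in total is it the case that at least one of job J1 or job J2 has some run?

7 h 45 min

First set merges to 09:30–10:00, 13:30–15:00, 15:15–16:00.
A ∪ B = 07:45–10:15, 10:30–13:15, 13:30–15:00, 15:15–16:00, 17:15–17:30.
Total: 2 h 30 min + 2 h 45 min + 1 h 30 min + 45 min + 15 min = 7 h 45 min.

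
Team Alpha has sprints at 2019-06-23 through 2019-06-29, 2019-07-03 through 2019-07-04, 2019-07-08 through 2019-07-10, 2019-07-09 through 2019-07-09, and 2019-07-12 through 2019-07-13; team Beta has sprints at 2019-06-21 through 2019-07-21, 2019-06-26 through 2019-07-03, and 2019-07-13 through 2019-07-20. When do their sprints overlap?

Merge the first list: 2019-06-23 through 2019-06-29, 2019-07-03 through 2019-07-04, 2019-07-08 through 2019-07-10, 2019-07-12 through 2019-07-13.
Merge the second list: 2019-06-21 through 2019-07-21.
2019-06-23 through 2019-06-29 overlaps B on 2019-06-23 through 2019-06-29.
2019-07-03 through 2019-07-04 overlaps B on 2019-07-03 through 2019-07-04.
2019-07-08 through 2019-07-10 overlaps B on 2019-07-08 through 2019-07-10.
2019-07-12 through 2019-07-13 overlaps B on 2019-07-12 through 2019-07-13.

2019-06-23 through 2019-06-29, 2019-07-03 through 2019-07-04, 2019-07-08 through 2019-07-10, 2019-07-12 through 2019-07-13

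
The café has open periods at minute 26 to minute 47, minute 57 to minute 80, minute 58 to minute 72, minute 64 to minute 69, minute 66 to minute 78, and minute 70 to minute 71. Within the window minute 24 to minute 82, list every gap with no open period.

minute 24 to minute 26, minute 47 to minute 57, minute 80 to minute 82

The merged coverage is minute 26 to minute 47, minute 57 to minute 80.
Uncovered inside minute 24 to minute 82: minute 24 to minute 26, minute 47 to minute 57, minute 80 to minute 82.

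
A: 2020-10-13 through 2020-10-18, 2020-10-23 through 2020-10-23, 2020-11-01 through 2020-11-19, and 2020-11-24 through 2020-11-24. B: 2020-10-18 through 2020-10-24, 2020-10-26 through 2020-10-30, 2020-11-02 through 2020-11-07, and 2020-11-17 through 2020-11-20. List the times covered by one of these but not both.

A \ B = 2020-10-13 through 2020-10-17, 2020-11-01 through 2020-11-01, 2020-11-08 through 2020-11-16, 2020-11-24 through 2020-11-24.
B \ A = 2020-10-19 through 2020-10-22, 2020-10-24 through 2020-10-24, 2020-10-26 through 2020-10-30, 2020-11-20 through 2020-11-20.
Union of the two gives the symmetric difference.

2020-10-13 through 2020-10-17, 2020-10-19 through 2020-10-22, 2020-10-24 through 2020-10-24, 2020-10-26 through 2020-10-30, 2020-11-01 through 2020-11-01, 2020-11-08 through 2020-11-16, 2020-11-20 through 2020-11-20, 2020-11-24 through 2020-11-24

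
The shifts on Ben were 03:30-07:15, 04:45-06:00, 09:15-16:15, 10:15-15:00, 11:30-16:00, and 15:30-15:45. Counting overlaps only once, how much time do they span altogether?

10 h 45 min

Merged: 03:30–07:15, 09:15–16:15.
Lengths: 3 h 45 min + 7 h = 10 h 45 min.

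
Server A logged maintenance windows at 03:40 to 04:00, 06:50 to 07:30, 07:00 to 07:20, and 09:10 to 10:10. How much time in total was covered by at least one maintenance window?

Merged: 03:40–04:00, 06:50–07:30, 09:10–10:10.
Lengths: 20 min + 40 min + 1 h = 2 h.

2 h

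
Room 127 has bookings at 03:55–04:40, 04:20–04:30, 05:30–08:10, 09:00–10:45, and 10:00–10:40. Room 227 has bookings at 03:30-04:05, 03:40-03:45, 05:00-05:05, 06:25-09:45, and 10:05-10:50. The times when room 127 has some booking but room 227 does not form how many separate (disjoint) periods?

Merge the first list: 03:55–04:40, 05:30–08:10, 09:00–10:45.
Merge the second list: 03:30–04:05, 05:00–05:05, 06:25–09:45, 10:05–10:50.
A \ B = 04:05–04:40, 05:30–06:25, 09:45–10:05.
That is 3 disjoint pieces.

3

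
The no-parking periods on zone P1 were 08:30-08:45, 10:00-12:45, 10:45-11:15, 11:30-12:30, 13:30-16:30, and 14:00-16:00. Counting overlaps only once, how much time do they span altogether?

6 h

Merged: 08:30-08:45, 10:00-12:45, 13:30-16:30.
Lengths: 15 min + 2 h 45 min + 3 h = 6 h.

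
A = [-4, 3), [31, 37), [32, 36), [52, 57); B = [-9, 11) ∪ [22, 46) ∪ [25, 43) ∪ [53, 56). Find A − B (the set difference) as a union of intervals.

Merge the first list: [-4, 3), [31, 37), [52, 57).
Merge the second list: [-9, 11), [22, 46), [53, 56).
[-4, 3): fully covered by B → removed.
[31, 37): fully covered by B → removed.
[52, 57) minus B → [52, 53), [56, 57).

[52, 53) ∪ [56, 57)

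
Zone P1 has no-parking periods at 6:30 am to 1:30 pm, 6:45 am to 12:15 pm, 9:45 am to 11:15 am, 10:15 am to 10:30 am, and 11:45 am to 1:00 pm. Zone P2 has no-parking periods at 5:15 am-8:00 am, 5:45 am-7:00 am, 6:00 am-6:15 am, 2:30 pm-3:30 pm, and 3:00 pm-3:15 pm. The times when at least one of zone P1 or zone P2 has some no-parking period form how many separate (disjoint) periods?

A, merged: 6:30 am-1:30 pm.
B, merged: 5:15 am-8:00 am, 2:30 pm-3:30 pm.
A ∪ B = 5:15 am-1:30 pm, 2:30 pm-3:30 pm.
That is 2 disjoint pieces.

2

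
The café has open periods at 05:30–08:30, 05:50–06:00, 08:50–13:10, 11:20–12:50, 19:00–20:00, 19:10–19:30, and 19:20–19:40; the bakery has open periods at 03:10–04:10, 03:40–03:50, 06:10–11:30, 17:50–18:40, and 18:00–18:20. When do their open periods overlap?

Merge the first list: 05:30–08:30, 08:50–13:10, 19:00–20:00.
Merge the second list: 03:10–04:10, 06:10–11:30, 17:50–18:40.
05:30–08:30 meets the second set on 06:10–08:30.
08:50–13:10 meets the second set on 08:50–11:30.
19:00–20:00: no overlap with the second set.

06:10–08:30, 08:50–11:30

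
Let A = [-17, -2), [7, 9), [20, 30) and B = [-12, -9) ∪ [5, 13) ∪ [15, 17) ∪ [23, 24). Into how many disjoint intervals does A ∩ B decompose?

3

A ∩ B = [-12, -9), [7, 9), [23, 24).
That is 3 disjoint pieces.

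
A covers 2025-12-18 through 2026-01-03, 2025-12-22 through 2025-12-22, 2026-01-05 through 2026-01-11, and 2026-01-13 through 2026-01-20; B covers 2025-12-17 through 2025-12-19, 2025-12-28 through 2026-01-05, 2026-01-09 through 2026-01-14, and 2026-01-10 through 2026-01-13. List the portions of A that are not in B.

Merge the first list: 2025-12-18 through 2026-01-03, 2026-01-05 through 2026-01-11, 2026-01-13 through 2026-01-20.
Merge the second list: 2025-12-17 through 2025-12-19, 2025-12-28 through 2026-01-05, 2026-01-09 through 2026-01-14.
2025-12-18 through 2026-01-03 minus B → 2025-12-20 through 2025-12-27.
2026-01-05 through 2026-01-11 minus B → 2026-01-06 through 2026-01-08.
2026-01-13 through 2026-01-20 minus B → 2026-01-15 through 2026-01-20.

2025-12-20 through 2025-12-27, 2026-01-06 through 2026-01-08, 2026-01-15 through 2026-01-20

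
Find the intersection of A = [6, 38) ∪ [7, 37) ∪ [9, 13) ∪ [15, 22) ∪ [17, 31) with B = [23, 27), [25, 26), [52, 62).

Merge the first list: [6, 38).
Merge the second list: [23, 27), [52, 62).
[6, 38) ∩ B → [23, 27).

[23, 27)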